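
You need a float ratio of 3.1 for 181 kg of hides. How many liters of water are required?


561.1 L

Water = hide weight x target ratio
Water = 181 x 3.1 = 561.1 L


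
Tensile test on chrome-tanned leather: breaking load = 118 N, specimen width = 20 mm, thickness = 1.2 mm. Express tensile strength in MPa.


4.92 MPa

Cross-section = 20 x 1.2 = 24.0 mm^2
TS = 118 / 24.0 = 4.92 MPa
(1 N/mm^2 = 1 MPa)


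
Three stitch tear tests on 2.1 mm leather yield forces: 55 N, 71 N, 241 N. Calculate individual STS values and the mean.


STS1 = 26.2 N/mm
STS2 = 33.8 N/mm
STS3 = 114.8 N/mm
Mean = 58.3 N/mm


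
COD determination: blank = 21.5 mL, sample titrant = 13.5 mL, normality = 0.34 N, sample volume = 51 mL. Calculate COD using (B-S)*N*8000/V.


COD = (21.5 - 13.5) x 0.34 x 8000 / 51
COD = 8.0 x 0.34 x 8000 / 51
COD = 426.7 mg/L


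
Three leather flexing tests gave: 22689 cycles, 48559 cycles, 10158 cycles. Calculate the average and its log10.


Average = (22689 + 48559 + 10158) / 3 = 27135 cycles
log10(27135) = 4.43


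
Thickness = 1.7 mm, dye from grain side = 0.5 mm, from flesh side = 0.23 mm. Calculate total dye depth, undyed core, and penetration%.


Total dyed = 0.5 + 0.23 = 0.73 mm
Undyed core = 1.7 - 0.73 = 0.97 mm
Penetration = 0.73 / 1.7 x 100 = 42.9%


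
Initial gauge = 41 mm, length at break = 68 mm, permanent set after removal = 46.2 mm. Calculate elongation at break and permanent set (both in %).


Elongation at break = (68 - 41) / 41 x 100 = 65.9%
Permanent set = (46.2 - 41) / 41 x 100 = 12.7%


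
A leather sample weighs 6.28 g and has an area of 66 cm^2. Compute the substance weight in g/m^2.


Substance weight = mass / area x 10000
SW = 6.28 / 66 x 10000
SW = 951.5 g/m^2


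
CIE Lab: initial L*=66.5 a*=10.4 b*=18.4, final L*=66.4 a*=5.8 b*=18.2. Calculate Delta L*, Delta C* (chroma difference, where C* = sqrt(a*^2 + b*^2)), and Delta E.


Delta L* = -0.1
Delta C* = -2.03
Delta E = 4.61

Delta L* = 66.4 - 66.5 = -0.1
C1* = sqrt((10.4)^2 + (18.4)^2) = 21.136
C2* = sqrt((5.8)^2 + (18.2)^2) = 19.102
Delta C* = 19.102 - 21.136 = -2.03
Delta E = sqrt((-0.1)^2 + (-4.6)^2 + (-0.2)^2) = 4.61


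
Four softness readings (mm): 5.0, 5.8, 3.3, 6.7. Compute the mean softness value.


5.20 mm


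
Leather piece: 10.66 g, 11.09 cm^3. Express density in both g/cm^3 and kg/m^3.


0.961 g/cm^3
961 kg/m^3

Density = 10.66 / 11.09 = 0.961 g/cm^3
Convert: 0.961 x 1000 = 961 kg/m^3


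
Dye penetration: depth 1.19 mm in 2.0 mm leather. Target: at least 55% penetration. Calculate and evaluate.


Penetration = 59.5%
Meets target: Yes

Penetration = 1.19 / 2.0 x 100 = 59.5%
Target: 55%
Meets target: Yes


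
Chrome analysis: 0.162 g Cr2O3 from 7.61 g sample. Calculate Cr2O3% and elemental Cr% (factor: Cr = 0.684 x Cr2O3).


Cr2O3 = 2.13%
Cr = 1.46%

Cr2O3% = 0.162 / 7.61 x 100 = 2.13%
Cr% = 2.13 x 0.684 = 1.46%


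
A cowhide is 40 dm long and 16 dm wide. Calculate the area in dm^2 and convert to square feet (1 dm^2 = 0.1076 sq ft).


640 dm^2
68.86 sq ft

Area = 40 x 16 = 640 dm^2
Conversion: 640 x 0.1076 = 68.86 sq ft


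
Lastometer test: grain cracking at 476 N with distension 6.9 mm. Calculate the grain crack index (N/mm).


Grain crack index = force / distension
Index = 476 / 6.9 = 69.0 N/mm


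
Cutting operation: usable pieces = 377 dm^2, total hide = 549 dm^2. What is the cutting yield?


Yield = usable / total x 100
Yield = 377 / 549 x 100 = 68.7%


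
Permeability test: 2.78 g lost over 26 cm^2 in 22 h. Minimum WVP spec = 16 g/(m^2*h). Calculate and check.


WVP = 2.78 / (26 x 22) x 10000 = 48.60 g/(m^2*h)
Minimum: 16 g/(m^2*h)
Meets spec: Yes


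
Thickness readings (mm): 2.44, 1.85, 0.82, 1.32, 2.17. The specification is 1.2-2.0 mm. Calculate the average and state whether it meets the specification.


Sum = 8.60
Average = 8.60 / 5 = 1.72 mm
Specification range: 1.2 to 2.0 mm
Within spec: Yes


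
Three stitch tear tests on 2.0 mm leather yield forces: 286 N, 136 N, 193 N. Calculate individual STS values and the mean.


STS1 = 286 / 2.0 = 143.0 N/mm
STS2 = 136 / 2.0 = 68.0 N/mm
STS3 = 193 / 2.0 = 96.5 N/mm
Mean = (143.0 + 68.0 + 96.5) / 3 = 102.5 N/mm


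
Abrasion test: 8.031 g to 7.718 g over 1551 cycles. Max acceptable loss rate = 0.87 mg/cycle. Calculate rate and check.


Loss = 8.031 - 7.718 = 0.313 g
Rate = 0.313 g / 1551 cycles x 1000 = 0.202 mg/cycle
Max = 0.87 mg/cycle
Passes: Yes


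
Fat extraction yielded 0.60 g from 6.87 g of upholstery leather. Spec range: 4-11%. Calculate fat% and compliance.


Fat content = 8.7%
Compliant: Yes

Fat% = 0.60 / 6.87 x 100 = 8.7%
Spec range: 4-11%
Compliant: Yes


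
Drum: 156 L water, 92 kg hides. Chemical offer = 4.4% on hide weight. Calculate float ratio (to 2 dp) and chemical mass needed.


Float ratio = 1.70
Chemical needed = 4.048 kg

Float ratio = 156 / 92 = 1.70
Chemical = 92 x 4.4 / 100 = 4.048 kg


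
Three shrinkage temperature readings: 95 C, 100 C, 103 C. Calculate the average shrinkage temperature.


Average = (95 + 100 + 103) / 3
Average = 298 / 3 = 99.3 C


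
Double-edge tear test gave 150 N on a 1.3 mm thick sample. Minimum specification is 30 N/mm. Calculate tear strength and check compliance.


Tear strength = 115.4 N/mm
Compliant: Yes

Tear strength = 150 / 1.3 = 115.4 N/mm
Required minimum = 30 N/mm
Compliant: Yes


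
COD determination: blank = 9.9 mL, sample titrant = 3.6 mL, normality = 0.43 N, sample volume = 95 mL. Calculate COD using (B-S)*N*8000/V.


COD = (9.9 - 3.6) x 0.43 x 8000 / 95
COD = 6.3 x 0.43 x 8000 / 95
COD = 228.1 mg/L


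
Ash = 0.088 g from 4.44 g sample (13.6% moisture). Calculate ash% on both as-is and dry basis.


As-is ash% = 0.088 / 4.44 x 100 = 1.98%
Dry mass = 4.44 x (100 - 13.6) / 100 = 3.83616 g
Dry-basis ash% = 0.088 / 3.83616 x 100 = 2.29%


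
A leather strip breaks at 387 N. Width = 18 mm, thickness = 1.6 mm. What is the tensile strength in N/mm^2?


Cross-sectional area = 18 x 1.6 = 28.8 mm^2
Tensile strength = 387 / 28.8 = 13.44 N/mm^2


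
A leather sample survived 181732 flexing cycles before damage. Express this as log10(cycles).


5.26


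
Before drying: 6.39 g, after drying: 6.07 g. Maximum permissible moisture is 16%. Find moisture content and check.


Moisture content = 5.0%
Acceptable: Yes

MC = (6.39 - 6.07) / 6.39 x 100 = 5.0%
Maximum: 16%
Acceptable: Yes


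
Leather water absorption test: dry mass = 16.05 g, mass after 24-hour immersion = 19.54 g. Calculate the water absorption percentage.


21.7%

Water absorbed = 19.54 - 16.05 = 3.49 g
WA% = 3.49 / 16.05 x 100 = 21.7%


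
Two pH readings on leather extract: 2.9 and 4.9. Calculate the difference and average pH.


Difference = 2.0
Average pH = 3.90

Difference = |2.9 - 4.9| = 2.0
Average = (2.9 + 4.9) / 2 = 3.90


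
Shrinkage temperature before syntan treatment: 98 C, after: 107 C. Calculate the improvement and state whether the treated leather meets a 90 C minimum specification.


Improvement = 9 C
Meets 90 C spec: Yes

Improvement = 107 - 98 = 9 C
Spec check: 107 C >= 90 C? Yes


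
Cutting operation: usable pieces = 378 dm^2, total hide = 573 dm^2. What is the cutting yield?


66.0%

Yield = usable / total x 100
Yield = 378 / 573 x 100 = 66.0%


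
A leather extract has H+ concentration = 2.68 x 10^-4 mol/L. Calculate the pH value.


pH = -log10[H+]
pH = -log10(2.68 x 10^-4) = 3.57


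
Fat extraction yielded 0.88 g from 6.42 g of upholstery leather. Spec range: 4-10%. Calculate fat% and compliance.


Fat% = 0.88 / 6.42 x 100 = 13.7%
Spec range: 4-10%
Compliant: No


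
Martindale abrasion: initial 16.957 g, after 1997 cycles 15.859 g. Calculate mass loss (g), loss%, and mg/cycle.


Mass loss = 1.098 g
Loss = 6.48%
Rate = 0.550 mg/cycle

Loss = 16.957 - 15.859 = 1.098 g
Loss% = 1.098 / 16.957 x 100 = 6.48%
Rate = 1.098 / 1997 x 1000 = 0.550 mg/cycle


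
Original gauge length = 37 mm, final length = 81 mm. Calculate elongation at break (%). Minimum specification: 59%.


Extension = 81 - 37 = 44 mm
Elongation = 44 / 37 x 100 = 118.9%
Minimum required: 59%
Meets specification: Yes


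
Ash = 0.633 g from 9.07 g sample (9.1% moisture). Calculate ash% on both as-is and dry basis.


As-is ash% = 0.633 / 9.07 x 100 = 6.98%
Dry mass = 9.07 x (100 - 9.1) / 100 = 8.24463 g
Dry-basis ash% = 0.633 / 8.24463 x 100 = 7.68%


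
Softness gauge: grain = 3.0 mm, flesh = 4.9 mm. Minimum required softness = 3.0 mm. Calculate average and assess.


Average = (3.0 + 4.9) / 2 = 3.95 mm
Minimum = 3.0 mm
Meets requirement: Yes


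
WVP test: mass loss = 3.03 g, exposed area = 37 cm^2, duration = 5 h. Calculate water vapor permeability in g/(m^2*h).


163.78 g/(m^2*h)

WVP = mass_loss / (area x time) x 10000
WVP = 3.03 / (37 x 5) x 10000
WVP = 3.03 / 185 x 10000 = 163.78 g/(m^2*h)


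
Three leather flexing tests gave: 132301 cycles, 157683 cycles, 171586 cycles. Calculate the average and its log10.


Average = (132301 + 157683 + 171586) / 3 = 153857 cycles
log10(153857) = 5.19


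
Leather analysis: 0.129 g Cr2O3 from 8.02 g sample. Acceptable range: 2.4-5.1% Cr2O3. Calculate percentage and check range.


Cr2O3% = 0.129 / 8.02 x 100 = 1.61%
Acceptable range: 2.4 to 5.1%
Within range: No


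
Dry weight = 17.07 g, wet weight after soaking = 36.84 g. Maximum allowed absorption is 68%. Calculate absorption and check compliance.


WA = (36.84 - 17.07) / 17.07 x 100 = 115.8%
Maximum allowed: 68%
Compliant: No


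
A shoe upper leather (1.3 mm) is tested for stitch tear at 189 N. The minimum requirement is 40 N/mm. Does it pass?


STS = 145.4 N/mm
Passes: Yes

STS = 189 / 1.3 = 145.4 N/mm
Minimum required: 40 N/mm
Passes: Yes


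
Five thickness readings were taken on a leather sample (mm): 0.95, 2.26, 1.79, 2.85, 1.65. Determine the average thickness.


1.90 mm


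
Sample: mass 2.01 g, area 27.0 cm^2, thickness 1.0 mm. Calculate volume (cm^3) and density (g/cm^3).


Thickness in cm = 1.0 / 10 = 0.10 cm
Volume = 27.0 x 0.10 = 2.700 cm^3
Density = 2.01 / 2.700 = 0.744 g/cm^3


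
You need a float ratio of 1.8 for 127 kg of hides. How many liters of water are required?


228.6 L

Water = hide weight x target ratio
Water = 127 x 1.8 = 228.6 L


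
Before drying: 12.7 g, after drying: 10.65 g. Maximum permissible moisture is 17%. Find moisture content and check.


MC = (12.7 - 10.65) / 12.7 x 100 = 16.1%
Maximum: 17%
Acceptable: Yes


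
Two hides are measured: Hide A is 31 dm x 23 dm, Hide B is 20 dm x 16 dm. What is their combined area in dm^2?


1033 dm^2


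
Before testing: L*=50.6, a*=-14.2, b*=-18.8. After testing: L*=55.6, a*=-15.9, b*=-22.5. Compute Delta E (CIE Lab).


dL = 55.6 - 50.6 = 5.0
da = -15.9 - (-14.2) = -1.7
db = -22.5 - (-18.8) = -3.7
dE = sqrt((5.0)^2 + (-1.7)^2 + (-3.7)^2) = 6.45


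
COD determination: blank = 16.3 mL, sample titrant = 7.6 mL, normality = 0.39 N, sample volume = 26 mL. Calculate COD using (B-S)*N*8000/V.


COD = (16.3 - 7.6) x 0.39 x 8000 / 26
COD = 8.7 x 0.39 x 8000 / 26
COD = 1044.0 mg/L


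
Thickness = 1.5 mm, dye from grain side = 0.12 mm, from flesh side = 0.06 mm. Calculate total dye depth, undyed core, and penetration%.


Total dyed = 0.12 + 0.06 = 0.18 mm
Undyed core = 1.5 - 0.18 = 1.32 mm
Penetration = 0.18 / 1.5 x 100 = 12.0%


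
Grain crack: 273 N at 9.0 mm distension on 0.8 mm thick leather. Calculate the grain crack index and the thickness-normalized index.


Crack index = 30.3 N/mm
Normalized index = 37.9 N/mm per mm


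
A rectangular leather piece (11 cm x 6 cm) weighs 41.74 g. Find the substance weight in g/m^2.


Area = 11 x 6 = 66 cm^2
SW = 41.74 / 66 x 10000 = 6324.2 g/m^2


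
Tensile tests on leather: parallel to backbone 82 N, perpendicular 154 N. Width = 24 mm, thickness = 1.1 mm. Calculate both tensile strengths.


Parallel = 3.11 N/mm^2
Perpendicular = 5.83 N/mm^2


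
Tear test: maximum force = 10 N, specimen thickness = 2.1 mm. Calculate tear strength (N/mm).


Tear strength = force / thickness
Tear = 10 / 2.1 = 4.8 N/mm


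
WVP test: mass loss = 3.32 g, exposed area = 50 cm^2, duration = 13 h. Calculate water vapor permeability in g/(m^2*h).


51.08 g/(m^2*h)


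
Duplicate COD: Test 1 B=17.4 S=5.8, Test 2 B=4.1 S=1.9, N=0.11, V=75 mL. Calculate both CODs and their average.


COD1 = 136.1 mg/L
COD2 = 25.8 mg/L
Average = 81.0 mg/L

COD1 = (17.4 - 5.8) x 0.11 x 8000 / 75 = 136.1 mg/L
COD2 = (4.1 - 1.9) x 0.11 x 8000 / 75 = 25.8 mg/L
Average = (136.1 + 25.8) / 2 = 81.0 mg/L


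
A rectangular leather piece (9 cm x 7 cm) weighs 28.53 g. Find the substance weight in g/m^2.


4528.6 g/m^2


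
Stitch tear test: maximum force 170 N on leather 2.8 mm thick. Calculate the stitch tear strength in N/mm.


Stitch tear strength = force / thickness
STS = 170 / 2.8 = 60.7 N/mm


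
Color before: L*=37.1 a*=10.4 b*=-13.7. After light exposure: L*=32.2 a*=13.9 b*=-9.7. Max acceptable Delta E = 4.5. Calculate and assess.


Delta E = 7.23
Passes: No


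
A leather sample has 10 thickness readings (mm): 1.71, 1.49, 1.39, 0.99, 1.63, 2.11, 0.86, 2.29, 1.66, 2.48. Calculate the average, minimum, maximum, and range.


Average = 1.66 mm
Min = 0.86 mm
Max = 2.48 mm
Range = 1.62 mm

Sum = 16.61
Average = 16.61 / 10 = 1.66 mm
Minimum = 0.86 mm
Maximum = 2.48 mm
Range = 2.48 - 0.86 = 1.62 mm


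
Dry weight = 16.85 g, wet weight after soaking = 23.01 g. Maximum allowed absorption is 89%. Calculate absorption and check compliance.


Absorption = 36.6%
Compliant: Yes


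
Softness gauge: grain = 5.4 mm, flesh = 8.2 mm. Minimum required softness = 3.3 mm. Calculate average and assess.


Average = (5.4 + 8.2) / 2 = 6.80 mm
Minimum = 3.3 mm
Meets requirement: Yes


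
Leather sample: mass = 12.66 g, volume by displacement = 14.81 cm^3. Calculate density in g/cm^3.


0.855 g/cm^3

Density = mass / volume
Density = 12.66 / 14.81 = 0.855 g/cm^3


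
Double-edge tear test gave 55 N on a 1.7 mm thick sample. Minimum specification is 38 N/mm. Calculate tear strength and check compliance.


Tear strength = 55 / 1.7 = 32.4 N/mm
Required minimum = 38 N/mm
Compliant: No


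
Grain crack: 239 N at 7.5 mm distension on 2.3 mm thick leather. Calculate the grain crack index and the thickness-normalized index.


Crack index = 31.9 N/mm
Normalized index = 13.9 N/mm per mm

Crack index = 239 / 7.5 = 31.9 N/mm
Normalized = 31.9 / 2.3 = 13.9 N/mm per mm


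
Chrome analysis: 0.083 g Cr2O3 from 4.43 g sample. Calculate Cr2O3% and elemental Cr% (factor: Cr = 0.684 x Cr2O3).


Cr2O3 = 1.87%
Cr = 1.28%

Cr2O3% = 0.083 / 4.43 x 100 = 1.87%
Cr% = 1.87 x 0.684 = 1.28%


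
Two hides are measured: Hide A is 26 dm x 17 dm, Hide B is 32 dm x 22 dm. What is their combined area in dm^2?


1146 dm^2


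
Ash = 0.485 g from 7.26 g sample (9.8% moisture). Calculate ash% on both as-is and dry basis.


As-is ash = 6.68%
Dry-basis ash = 7.41%

As-is ash% = 0.485 / 7.26 x 100 = 6.68%
Dry mass = 7.26 x (100 - 9.8) / 100 = 6.54852 g
Dry-basis ash% = 0.485 / 6.54852 x 100 = 7.41%


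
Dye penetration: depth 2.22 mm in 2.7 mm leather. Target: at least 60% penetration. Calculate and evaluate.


Penetration = 82.2%
Meets target: Yes

Penetration = 2.22 / 2.7 x 100 = 82.2%
Target: 60%
Meets target: Yes


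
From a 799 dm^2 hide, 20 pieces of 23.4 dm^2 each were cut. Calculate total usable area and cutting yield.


Usable area = 468.0 dm^2
Yield = 58.6%

Total usable = 20 x 23.4 = 468.0 dm^2
Yield = 468.0 / 799 x 100 = 58.6%


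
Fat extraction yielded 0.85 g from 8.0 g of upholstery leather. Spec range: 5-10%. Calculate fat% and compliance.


Fat% = 0.85 / 8.0 x 100 = 10.6%
Spec range: 5-10%
Compliant: No


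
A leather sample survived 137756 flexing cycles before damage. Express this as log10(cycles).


5.14

log10(137756) = 5.14


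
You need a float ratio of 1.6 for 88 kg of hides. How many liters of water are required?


140.8 L

Water = hide weight x target ratio
Water = 88 x 1.6 = 140.8 L


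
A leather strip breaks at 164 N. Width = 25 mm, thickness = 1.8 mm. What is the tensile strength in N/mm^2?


Cross-sectional area = 25 x 1.8 = 45.0 mm^2
Tensile strength = 164 / 45.0 = 3.64 N/mm^2


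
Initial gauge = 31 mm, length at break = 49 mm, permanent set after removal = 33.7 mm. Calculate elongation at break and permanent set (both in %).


Elongation at break = (49 - 31) / 31 x 100 = 58.1%
Permanent set = (33.7 - 31) / 31 x 100 = 8.7%


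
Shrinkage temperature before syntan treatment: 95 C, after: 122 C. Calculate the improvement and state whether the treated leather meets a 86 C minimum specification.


Improvement = 122 - 95 = 27 C
Spec check: 122 C >= 86 C? Yes


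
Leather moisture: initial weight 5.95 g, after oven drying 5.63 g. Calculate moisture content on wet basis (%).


Moisture = 5.95 - 5.63 = 0.32 g
MC = 0.32 / 5.95 x 100 = 5.4%


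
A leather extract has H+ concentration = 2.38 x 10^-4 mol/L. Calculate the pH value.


pH = 3.62

pH = -log10[H+]
pH = -log10(2.38 x 10^-4) = 3.62


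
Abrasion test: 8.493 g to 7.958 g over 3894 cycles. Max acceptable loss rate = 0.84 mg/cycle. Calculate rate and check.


Loss = 8.493 - 7.958 = 0.535 g
Rate = 0.535 g / 3894 cycles x 1000 = 0.137 mg/cycle
Max = 0.84 mg/cycle
Passes: Yes


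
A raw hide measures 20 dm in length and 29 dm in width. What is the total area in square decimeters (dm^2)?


Area = length x width
Area = 20 x 29 = 580 dm^2


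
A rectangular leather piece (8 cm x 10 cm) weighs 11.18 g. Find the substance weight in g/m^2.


1397.5 g/m^2

Area = 8 x 10 = 80 cm^2
SW = 11.18 / 80 x 10000 = 1397.5 g/m^2


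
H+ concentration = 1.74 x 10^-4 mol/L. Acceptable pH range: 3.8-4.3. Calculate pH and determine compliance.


pH = -log10(1.74 x 10^-4) = 3.76
Range: 3.8 to 4.3
Compliant: No


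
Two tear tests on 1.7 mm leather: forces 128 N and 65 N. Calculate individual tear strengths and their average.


Tear 1 = 128 / 1.7 = 75.3 N/mm
Tear 2 = 65 / 1.7 = 38.2 N/mm
Average = (75.3 + 38.2) / 2 = 56.8 N/mm


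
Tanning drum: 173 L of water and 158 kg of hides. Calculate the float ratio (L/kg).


Float ratio = water / hide weight
Ratio = 173 / 158 = 1.1


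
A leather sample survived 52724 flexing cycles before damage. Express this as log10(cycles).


4.72


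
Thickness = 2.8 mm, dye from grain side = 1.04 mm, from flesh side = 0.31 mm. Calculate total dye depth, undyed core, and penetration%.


Total dyed = 1.35 mm
Undyed core = 1.45 mm
Penetration = 48.2%

Total dyed = 1.04 + 0.31 = 1.35 mm
Undyed core = 2.8 - 1.35 = 1.45 mm
Penetration = 1.35 / 2.8 x 100 = 48.2%


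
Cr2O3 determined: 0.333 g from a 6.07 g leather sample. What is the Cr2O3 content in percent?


5.49%


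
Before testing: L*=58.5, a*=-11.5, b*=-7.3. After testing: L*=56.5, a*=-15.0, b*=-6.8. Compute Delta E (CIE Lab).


dL = 56.5 - 58.5 = -2.0
da = -15.0 - (-11.5) = -3.5
db = -6.8 - (-7.3) = 0.5
dE = sqrt((-2.0)^2 + (-3.5)^2 + (0.5)^2) = 4.06


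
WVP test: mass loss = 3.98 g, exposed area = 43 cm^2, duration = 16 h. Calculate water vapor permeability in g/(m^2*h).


57.85 g/(m^2*h)


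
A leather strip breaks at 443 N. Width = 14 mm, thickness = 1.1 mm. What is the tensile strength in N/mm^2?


28.77 N/mm^2


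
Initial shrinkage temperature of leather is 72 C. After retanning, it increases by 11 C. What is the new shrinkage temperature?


83 C


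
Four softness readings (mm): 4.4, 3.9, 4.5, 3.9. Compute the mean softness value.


Sum = 4.4 + 3.9 + 4.5 + 3.9
Mean = 16.7 / 4 = 4.18 mm


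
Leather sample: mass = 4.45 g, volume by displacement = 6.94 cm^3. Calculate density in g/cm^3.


0.641 g/cm^3

Density = mass / volume
Density = 4.45 / 6.94 = 0.641 g/cm^3


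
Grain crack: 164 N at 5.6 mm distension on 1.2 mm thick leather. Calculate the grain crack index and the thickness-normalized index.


Crack index = 29.3 N/mm
Normalized index = 24.4 N/mm per mm


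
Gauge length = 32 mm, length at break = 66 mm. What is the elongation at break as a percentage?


Extension = 66 - 32 = 34 mm
Elongation = 34 / 32 x 100 = 106.3%


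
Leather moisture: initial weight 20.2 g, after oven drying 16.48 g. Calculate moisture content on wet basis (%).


Moisture = 20.2 - 16.48 = 3.72 g
MC = 3.72 / 20.2 x 100 = 18.4%


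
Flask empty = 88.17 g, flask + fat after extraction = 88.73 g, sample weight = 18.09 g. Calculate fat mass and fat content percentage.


Fat mass = 0.56 g
Fat content = 3.1%

Fat mass = 88.73 - 88.17 = 0.56 g
Fat% = 0.56 / 18.09 x 100 = 3.1%


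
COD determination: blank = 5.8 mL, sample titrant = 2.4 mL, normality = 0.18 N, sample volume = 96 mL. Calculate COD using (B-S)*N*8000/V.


51.0 mg/L

COD = (5.8 - 2.4) x 0.18 x 8000 / 96
COD = 3.4 x 0.18 x 8000 / 96
COD = 51.0 mg/L


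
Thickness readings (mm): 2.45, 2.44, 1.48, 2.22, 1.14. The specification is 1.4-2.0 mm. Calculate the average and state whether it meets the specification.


Sum = 9.73
Average = 9.73 / 5 = 1.95 mm
Specification range: 1.4 to 2.0 mm
Within spec: Yes


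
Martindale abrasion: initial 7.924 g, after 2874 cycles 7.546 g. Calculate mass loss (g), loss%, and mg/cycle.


Loss = 7.924 - 7.546 = 0.378 g
Loss% = 0.378 / 7.924 x 100 = 4.77%
Rate = 0.378 / 2874 x 1000 = 0.132 mg/cycle


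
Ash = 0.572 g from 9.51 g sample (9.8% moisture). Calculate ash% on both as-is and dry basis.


As-is ash% = 0.572 / 9.51 x 100 = 6.01%
Dry mass = 9.51 x (100 - 9.8) / 100 = 8.57802 g
Dry-basis ash% = 0.572 / 8.57802 x 100 = 6.67%


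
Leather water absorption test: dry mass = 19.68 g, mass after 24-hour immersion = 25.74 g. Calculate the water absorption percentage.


Water absorbed = 25.74 - 19.68 = 6.06 g
WA% = 6.06 / 19.68 x 100 = 30.8%


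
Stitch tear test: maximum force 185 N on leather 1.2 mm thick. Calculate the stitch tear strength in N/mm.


154.2 N/mm

Stitch tear strength = force / thickness
STS = 185 / 1.2 = 154.2 N/mm


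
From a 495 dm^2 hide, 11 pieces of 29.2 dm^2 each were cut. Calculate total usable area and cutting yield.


Usable area = 321.2 dm^2
Yield = 64.9%

Total usable = 11 x 29.2 = 321.2 dm^2
Yield = 321.2 / 495 x 100 = 64.9%


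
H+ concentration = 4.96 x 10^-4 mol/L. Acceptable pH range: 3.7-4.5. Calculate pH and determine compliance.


pH = 3.30
Compliant: No

pH = -log10(4.96 x 10^-4) = 3.30
Range: 3.7 to 4.5
Compliant: No


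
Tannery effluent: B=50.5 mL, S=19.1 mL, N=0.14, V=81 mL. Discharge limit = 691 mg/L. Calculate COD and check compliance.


COD = 434.2 mg/L
Compliant: Yes

COD = (50.5 - 19.1) x 0.14 x 8000 / 81 = 434.2 mg/L
Limit: 691 mg/L
Compliant: Yes


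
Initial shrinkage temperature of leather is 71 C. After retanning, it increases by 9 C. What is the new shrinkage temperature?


New Ts = 71 + 9 = 80 C


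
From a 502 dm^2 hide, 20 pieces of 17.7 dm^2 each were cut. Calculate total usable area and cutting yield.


Usable area = 354.0 dm^2
Yield = 70.5%

Total usable = 20 x 17.7 = 354.0 dm^2
Yield = 354.0 / 502 x 100 = 70.5%


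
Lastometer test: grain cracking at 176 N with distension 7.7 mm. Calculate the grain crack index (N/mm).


Grain crack index = force / distension
Index = 176 / 7.7 = 22.9 N/mm


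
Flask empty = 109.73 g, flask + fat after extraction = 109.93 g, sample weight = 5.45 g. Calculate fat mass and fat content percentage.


Fat mass = 0.20 g
Fat content = 3.7%

Fat mass = 109.93 - 109.73 = 0.20 g
Fat% = 0.20 / 5.45 x 100 = 3.7%


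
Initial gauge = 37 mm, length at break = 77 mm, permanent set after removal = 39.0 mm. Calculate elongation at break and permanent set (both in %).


Elongation at break = 108.1%
Permanent set = 5.4%

Elongation at break = (77 - 37) / 37 x 100 = 108.1%
Permanent set = (39.0 - 37) / 37 x 100 = 5.4%


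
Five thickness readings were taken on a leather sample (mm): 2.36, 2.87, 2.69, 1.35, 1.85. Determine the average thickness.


Sum = 2.36 + 2.87 + 2.69 + 1.35 + 1.85 = 11.12
Average = 11.12 / 5 = 2.22 mm


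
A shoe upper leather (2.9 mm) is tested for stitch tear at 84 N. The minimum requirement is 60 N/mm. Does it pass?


STS = 84 / 2.9 = 29.0 N/mm
Minimum required: 60 N/mm
Passes: No


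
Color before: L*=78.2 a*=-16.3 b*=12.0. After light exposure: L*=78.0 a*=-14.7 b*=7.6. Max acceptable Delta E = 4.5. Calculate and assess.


Delta E = 4.69
Passes: No


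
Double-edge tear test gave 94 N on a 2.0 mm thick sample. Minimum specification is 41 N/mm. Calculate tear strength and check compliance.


Tear strength = 94 / 2.0 = 47.0 N/mm
Required minimum = 41 N/mm
Compliant: Yes


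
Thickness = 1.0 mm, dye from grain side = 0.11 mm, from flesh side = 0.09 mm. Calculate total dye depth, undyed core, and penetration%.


Total dyed = 0.11 + 0.09 = 0.20 mm
Undyed core = 1.0 - 0.20 = 0.80 mm
Penetration = 0.20 / 1.0 x 100 = 20.0%


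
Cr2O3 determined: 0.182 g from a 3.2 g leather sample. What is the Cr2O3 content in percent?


Cr2O3% = 0.182 / 3.2 x 100
Cr2O3% = 5.69%


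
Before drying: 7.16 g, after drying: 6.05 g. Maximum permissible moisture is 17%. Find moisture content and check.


MC = (7.16 - 6.05) / 7.16 x 100 = 15.5%
Maximum: 17%
Acceptable: Yes


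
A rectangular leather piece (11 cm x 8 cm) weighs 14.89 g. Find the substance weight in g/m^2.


1692.0 g/m^2


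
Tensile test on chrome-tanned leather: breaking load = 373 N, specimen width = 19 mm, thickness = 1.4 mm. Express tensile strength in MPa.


14.02 MPa

Cross-section = 19 x 1.4 = 26.6 mm^2
TS = 373 / 26.6 = 14.02 MPa
(1 N/mm^2 = 1 MPa)


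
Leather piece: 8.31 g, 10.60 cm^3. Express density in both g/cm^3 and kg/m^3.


Density = 8.31 / 10.60 = 0.784 g/cm^3
Convert: 0.784 x 1000 = 784 kg/m^3


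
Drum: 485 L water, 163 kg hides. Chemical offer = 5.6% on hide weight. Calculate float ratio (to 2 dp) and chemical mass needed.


Float ratio = 2.98
Chemical needed = 9.128 kg


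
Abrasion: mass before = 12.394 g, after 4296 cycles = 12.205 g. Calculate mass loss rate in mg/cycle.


0.044 mg/cycle

Mass loss = 12.394 - 12.205 = 0.189 g
Rate = 0.189 / 4296 x 1000 = 0.044 mg/cycle


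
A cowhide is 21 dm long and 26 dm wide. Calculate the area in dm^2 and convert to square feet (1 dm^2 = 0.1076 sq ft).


546 dm^2
58.75 sq ft

Area = 21 x 26 = 546 dm^2
Conversion: 546 x 0.1076 = 58.75 sq ft


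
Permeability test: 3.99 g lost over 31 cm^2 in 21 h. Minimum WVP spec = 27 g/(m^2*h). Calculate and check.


WVP = 3.99 / (31 x 21) x 10000 = 61.29 g/(m^2*h)
Minimum: 27 g/(m^2*h)
Meets spec: Yes


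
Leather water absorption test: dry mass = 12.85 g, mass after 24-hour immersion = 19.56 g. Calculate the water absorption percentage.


52.2%


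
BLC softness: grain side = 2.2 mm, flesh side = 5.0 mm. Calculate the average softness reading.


3.60 mm


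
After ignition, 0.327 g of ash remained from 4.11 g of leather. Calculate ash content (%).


Ash% = 0.327 / 4.11 x 100
Ash% = 7.96%


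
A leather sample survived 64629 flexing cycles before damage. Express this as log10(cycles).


log10(64629) = 4.81


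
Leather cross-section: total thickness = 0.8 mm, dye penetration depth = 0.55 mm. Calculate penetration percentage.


68.8%

Penetration% = 0.55 / 0.8 x 100
Penetration = 68.8%


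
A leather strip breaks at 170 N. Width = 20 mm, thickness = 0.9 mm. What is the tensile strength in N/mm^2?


9.44 N/mm^2


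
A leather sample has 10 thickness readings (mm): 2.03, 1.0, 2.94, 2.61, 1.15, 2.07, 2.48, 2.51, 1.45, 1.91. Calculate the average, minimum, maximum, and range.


Average = 2.02 mm
Min = 1.0 mm
Max = 2.94 mm
Range = 1.94 mm

Sum = 20.15
Average = 20.15 / 10 = 2.02 mm
Minimum = 1.0 mm
Maximum = 2.94 mm
Range = 2.94 - 1.0 = 1.94 mm


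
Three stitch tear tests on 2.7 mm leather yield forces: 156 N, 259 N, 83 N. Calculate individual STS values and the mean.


STS1 = 156 / 2.7 = 57.8 N/mm
STS2 = 259 / 2.7 = 95.9 N/mm
STS3 = 83 / 2.7 = 30.7 N/mm
Mean = (57.8 + 95.9 + 30.7) / 3 = 61.5 N/mm


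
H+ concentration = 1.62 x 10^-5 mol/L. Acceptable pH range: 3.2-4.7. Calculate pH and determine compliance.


pH = 4.79
Compliant: No

pH = -log10(1.62 x 10^-5) = 4.79
Range: 3.2 to 4.7
Compliant: No


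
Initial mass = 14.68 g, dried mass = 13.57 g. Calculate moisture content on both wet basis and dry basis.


Wet basis = 7.6%
Dry basis = 8.2%

Moisture lost = 14.68 - 13.57 = 1.11 g
Wet basis MC = 1.11 / 14.68 x 100 = 7.6%
Dry basis MC = 1.11 / 13.57 x 100 = 8.2%


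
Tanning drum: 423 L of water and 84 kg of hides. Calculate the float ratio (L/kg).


Float ratio = water / hide weight
Ratio = 423 / 84 = 5.0


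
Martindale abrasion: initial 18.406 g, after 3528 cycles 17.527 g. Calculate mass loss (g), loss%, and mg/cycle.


Mass loss = 0.879 g
Loss = 4.78%
Rate = 0.249 mg/cycle


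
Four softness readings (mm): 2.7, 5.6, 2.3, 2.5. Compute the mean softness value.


3.28 mm

Sum = 2.7 + 5.6 + 2.3 + 2.5
Mean = 13.1 / 4 = 3.28 mm


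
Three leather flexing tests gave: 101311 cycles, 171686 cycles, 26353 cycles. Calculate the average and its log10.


Average = (101311 + 171686 + 26353) / 3 = 99783 cycles
log10(99783) = 5.00


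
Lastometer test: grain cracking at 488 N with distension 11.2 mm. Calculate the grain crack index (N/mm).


Grain crack index = force / distension
Index = 488 / 11.2 = 43.6 N/mm


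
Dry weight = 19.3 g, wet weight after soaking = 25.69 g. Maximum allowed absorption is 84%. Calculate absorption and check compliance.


Absorption = 33.1%
Compliant: Yes


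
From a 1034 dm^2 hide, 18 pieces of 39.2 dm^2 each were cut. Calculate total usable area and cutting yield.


Total usable = 18 x 39.2 = 705.6 dm^2
Yield = 705.6 / 1034 x 100 = 68.2%


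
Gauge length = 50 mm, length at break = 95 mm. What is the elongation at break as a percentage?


Extension = 95 - 50 = 45 mm
Elongation = 45 / 50 x 100 = 90.0%


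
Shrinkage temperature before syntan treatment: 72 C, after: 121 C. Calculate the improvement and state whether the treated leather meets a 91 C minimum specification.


Improvement = 49 C
Meets 91 C spec: Yes

Improvement = 121 - 72 = 49 C
Spec check: 121 C >= 91 C? Yes


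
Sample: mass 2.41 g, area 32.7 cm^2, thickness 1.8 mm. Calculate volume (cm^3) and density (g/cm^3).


Thickness in cm = 1.8 / 10 = 0.18 cm
Volume = 32.7 x 0.18 = 5.886 cm^3
Density = 2.41 / 5.886 = 0.409 g/cm^3


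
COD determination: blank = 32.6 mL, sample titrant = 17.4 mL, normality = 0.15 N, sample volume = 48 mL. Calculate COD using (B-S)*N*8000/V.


COD = (32.6 - 17.4) x 0.15 x 8000 / 48
COD = 15.2 x 0.15 x 8000 / 48
COD = 380.0 mg/L


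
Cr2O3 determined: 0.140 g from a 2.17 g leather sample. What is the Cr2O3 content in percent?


Cr2O3% = 0.140 / 2.17 x 100
Cr2O3% = 6.45%


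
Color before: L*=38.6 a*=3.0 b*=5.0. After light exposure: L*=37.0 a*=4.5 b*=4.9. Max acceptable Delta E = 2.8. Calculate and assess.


dL = -1.6, da = 1.5, db = -0.1
dE = sqrt((-1.6)^2 + (1.5)^2 + (-0.1)^2) = 2.20
Max = 2.8
Passes: Yes


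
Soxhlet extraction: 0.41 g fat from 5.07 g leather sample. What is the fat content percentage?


8.1%


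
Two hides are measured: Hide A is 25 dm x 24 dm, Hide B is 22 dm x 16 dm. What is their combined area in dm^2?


Hide A area = 25 x 24 = 600 dm^2
Hide B area = 22 x 16 = 352 dm^2
Total = 600 + 352 = 952 dm^2


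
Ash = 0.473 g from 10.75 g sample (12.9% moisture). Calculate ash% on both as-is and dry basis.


As-is ash = 4.40%
Dry-basis ash = 5.05%

As-is ash% = 0.473 / 10.75 x 100 = 4.40%
Dry mass = 10.75 x (100 - 12.9) / 100 = 9.36325 g
Dry-basis ash% = 0.473 / 9.36325 x 100 = 5.05%


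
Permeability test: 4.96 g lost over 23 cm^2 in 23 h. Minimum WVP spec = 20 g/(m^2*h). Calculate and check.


WVP = 4.96 / (23 x 23) x 10000 = 93.76 g/(m^2*h)
Minimum: 20 g/(m^2*h)
Meets spec: Yes


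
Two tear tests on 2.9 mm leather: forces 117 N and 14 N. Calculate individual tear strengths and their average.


Tear 1 = 40.3 N/mm
Tear 2 = 4.8 N/mm
Average = 22.6 N/mm

Tear 1 = 117 / 2.9 = 40.3 N/mm
Tear 2 = 14 / 2.9 = 4.8 N/mm
Average = (40.3 + 4.8) / 2 = 22.6 N/mm


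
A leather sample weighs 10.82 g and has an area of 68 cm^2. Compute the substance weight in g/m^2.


1591.2 g/m^2


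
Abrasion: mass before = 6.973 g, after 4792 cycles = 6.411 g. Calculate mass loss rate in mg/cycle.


0.117 mg/cycle

Mass loss = 6.973 - 6.411 = 0.562 g
Rate = 0.562 / 4792 x 1000 = 0.117 mg/cycle


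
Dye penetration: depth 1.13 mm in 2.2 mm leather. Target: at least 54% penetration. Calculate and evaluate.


Penetration = 1.13 / 2.2 x 100 = 51.4%
Target: 54%
Meets target: No


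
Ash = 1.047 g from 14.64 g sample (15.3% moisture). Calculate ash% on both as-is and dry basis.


As-is ash = 7.15%
Dry-basis ash = 8.44%

As-is ash% = 1.047 / 14.64 x 100 = 7.15%
Dry mass = 14.64 x (100 - 15.3) / 100 = 12.40008 g
Dry-basis ash% = 1.047 / 12.40008 x 100 = 8.44%


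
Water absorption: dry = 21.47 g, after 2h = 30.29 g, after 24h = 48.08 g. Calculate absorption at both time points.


2h absorption = 41.1%
24h absorption = 123.9%


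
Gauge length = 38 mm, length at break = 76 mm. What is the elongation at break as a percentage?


100.0%


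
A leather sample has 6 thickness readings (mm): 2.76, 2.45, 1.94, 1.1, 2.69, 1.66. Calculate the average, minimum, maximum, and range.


Sum = 12.60
Average = 12.60 / 6 = 2.10 mm
Minimum = 1.1 mm
Maximum = 2.76 mm
Range = 2.76 - 1.1 = 1.66 mm


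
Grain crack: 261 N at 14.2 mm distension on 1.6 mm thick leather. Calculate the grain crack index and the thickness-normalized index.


Crack index = 261 / 14.2 = 18.4 N/mm
Normalized = 18.4 / 1.6 = 11.5 N/mm per mm


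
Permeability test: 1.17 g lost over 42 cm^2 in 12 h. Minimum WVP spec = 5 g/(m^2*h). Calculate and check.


WVP = 1.17 / (42 x 12) x 10000 = 23.21 g/(m^2*h)
Minimum: 5 g/(m^2*h)
Meets spec: Yes


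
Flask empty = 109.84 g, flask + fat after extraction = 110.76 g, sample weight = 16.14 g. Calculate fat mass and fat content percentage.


Fat mass = 110.76 - 109.84 = 0.92 g
Fat% = 0.92 / 16.14 x 100 = 5.7%


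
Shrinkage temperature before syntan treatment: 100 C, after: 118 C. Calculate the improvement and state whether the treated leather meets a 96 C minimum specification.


Improvement = 118 - 100 = 18 C
Spec check: 118 C >= 96 C? Yes


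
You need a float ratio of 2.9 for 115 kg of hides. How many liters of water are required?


333.5 L

Water = hide weight x target ratio
Water = 115 x 2.9 = 333.5 L


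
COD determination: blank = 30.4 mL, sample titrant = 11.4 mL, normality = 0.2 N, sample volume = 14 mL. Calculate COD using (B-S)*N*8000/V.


2171.4 mg/L

COD = (30.4 - 11.4) x 0.2 x 8000 / 14
COD = 19.0 x 0.2 x 8000 / 14
COD = 2171.4 mg/L


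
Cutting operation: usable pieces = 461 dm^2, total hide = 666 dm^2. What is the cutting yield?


69.2%

Yield = usable / total x 100
Yield = 461 / 666 x 100 = 69.2%


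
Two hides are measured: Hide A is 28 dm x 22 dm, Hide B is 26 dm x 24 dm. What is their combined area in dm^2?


1240 dm^2


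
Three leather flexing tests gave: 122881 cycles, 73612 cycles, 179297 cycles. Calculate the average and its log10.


Average = (122881 + 73612 + 179297) / 3 = 125263 cycles
log10(125263) = 5.10


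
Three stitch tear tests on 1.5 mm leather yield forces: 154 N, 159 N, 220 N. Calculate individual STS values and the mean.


STS1 = 154 / 1.5 = 102.7 N/mm
STS2 = 159 / 1.5 = 106.0 N/mm
STS3 = 220 / 1.5 = 146.7 N/mm
Mean = (102.7 + 106.0 + 146.7) / 3 = 118.5 N/mm


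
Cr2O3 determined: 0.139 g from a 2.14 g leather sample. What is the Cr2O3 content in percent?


6.50%


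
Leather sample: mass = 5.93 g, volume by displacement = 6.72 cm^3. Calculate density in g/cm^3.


0.882 g/cm^3

Density = mass / volume
Density = 5.93 / 6.72 = 0.882 g/cm^3


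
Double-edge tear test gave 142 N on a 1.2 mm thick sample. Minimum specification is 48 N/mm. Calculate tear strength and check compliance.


Tear strength = 118.3 N/mm
Compliant: Yes


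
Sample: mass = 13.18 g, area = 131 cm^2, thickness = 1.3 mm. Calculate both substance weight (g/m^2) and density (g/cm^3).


Substance weight = 1006.1 g/m^2
Density = 0.774 g/cm^3


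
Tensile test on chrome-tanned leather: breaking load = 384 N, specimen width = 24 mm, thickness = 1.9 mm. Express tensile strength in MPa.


8.42 MPa

Cross-section = 24 x 1.9 = 45.6 mm^2
TS = 384 / 45.6 = 8.42 MPa
(1 N/mm^2 = 1 MPa)


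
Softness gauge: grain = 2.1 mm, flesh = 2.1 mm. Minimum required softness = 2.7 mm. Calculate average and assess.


Average = (2.1 + 2.1) / 2 = 2.10 mm
Minimum = 2.7 mm
Meets requirement: No


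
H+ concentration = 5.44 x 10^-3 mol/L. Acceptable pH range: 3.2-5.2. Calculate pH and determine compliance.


pH = -log10(5.44 x 10^-3) = 2.26
Range: 3.2 to 5.2
Compliant: No


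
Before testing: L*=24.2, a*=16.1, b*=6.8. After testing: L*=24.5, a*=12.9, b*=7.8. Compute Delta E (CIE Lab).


Delta E = 3.37


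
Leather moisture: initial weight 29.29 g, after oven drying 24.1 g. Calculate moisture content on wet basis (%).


Moisture = 29.29 - 24.1 = 5.19 g
MC = 5.19 / 29.29 x 100 = 17.7%


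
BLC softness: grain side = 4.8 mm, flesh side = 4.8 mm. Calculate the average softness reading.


4.80 mm

Average = (4.8 + 4.8) / 2
Average = 4.80 mm


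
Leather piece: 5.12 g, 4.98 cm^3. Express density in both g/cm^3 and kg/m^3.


1.028 g/cm^3
1028 kg/m^3

Density = 5.12 / 4.98 = 1.028 g/cm^3
Convert: 1.028 x 1000 = 1028 kg/m^3


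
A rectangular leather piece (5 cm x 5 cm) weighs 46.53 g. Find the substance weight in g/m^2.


18612.0 g/m^2

Area = 5 x 5 = 25 cm^2
SW = 46.53 / 25 x 10000 = 18612.0 g/m^2


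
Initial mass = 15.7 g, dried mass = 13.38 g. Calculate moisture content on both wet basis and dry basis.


Wet basis = 14.8%
Dry basis = 17.3%


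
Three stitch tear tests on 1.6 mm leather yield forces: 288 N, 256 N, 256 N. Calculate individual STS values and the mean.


STS1 = 180.0 N/mm
STS2 = 160.0 N/mm
STS3 = 160.0 N/mm
Mean = 166.7 N/mm

STS1 = 288 / 1.6 = 180.0 N/mm
STS2 = 256 / 1.6 = 160.0 N/mm
STS3 = 256 / 1.6 = 160.0 N/mm
Mean = (180.0 + 160.0 + 160.0) / 3 = 166.7 N/mm


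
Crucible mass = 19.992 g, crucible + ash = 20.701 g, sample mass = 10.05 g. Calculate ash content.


Ash mass = 0.709 g
Ash content = 7.05%

Ash mass = 20.701 - 19.992 = 0.709 g
Ash% = 0.709 / 10.05 x 100 = 7.05%


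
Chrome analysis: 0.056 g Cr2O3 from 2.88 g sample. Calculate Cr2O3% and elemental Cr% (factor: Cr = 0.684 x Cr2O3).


Cr2O3 = 1.94%
Cr = 1.33%

Cr2O3% = 0.056 / 2.88 x 100 = 1.94%
Cr% = 1.94 x 0.684 = 1.33%


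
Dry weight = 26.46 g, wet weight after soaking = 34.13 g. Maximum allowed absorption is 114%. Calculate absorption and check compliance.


Absorption = 29.0%
Compliant: Yes


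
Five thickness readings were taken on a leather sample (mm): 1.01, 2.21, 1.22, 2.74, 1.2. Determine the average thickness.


1.68 mm

Sum = 1.01 + 2.21 + 1.22 + 2.74 + 1.2 = 8.38
Average = 8.38 / 5 = 1.68 mm


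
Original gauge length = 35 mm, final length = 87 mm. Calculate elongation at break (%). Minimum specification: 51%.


Elongation = 148.6%
Meets spec: Yes

Extension = 87 - 35 = 52 mm
Elongation = 52 / 35 x 100 = 148.6%
Minimum required: 51%
Meets specification: Yes
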